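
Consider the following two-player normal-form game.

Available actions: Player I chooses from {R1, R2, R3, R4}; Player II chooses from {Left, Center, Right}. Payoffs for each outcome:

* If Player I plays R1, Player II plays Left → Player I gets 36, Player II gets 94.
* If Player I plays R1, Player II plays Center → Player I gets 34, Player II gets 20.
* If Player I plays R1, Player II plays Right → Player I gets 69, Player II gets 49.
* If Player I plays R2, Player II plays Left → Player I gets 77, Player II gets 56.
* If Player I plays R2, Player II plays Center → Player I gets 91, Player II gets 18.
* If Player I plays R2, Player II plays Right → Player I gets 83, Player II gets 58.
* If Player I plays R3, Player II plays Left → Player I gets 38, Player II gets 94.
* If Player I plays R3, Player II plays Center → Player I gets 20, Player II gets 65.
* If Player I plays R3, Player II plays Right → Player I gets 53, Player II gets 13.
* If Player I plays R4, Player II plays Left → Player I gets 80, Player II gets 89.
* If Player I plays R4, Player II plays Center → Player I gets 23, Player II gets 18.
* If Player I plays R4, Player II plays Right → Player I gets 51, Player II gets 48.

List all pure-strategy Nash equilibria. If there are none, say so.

Mark each player's best response to every combination of opponents' strategies; a profile where every player is best-responding is a pure Nash equilibrium.
Player I against Left: payoffs 36, 77, 38, 80 → best response R4.
Player I against Center: payoffs 34, 91, 20, 23 → best response R2.
Player I against Right: payoffs 69, 83, 53, 51 → best response R2.
Player II against R1: payoffs 94, 20, 49 → best response Left.
Player II against R2: payoffs 56, 18, 58 → best response Right.
Player II against R3: payoffs 94, 65, 13 → best response Left.
Player II against R4: payoffs 89, 18, 48 → best response Left.
Mutual best responses: (R2, Right); (R4, Left).

Pure-strategy Nash equilibria: (R2, Right) and (R4, Left)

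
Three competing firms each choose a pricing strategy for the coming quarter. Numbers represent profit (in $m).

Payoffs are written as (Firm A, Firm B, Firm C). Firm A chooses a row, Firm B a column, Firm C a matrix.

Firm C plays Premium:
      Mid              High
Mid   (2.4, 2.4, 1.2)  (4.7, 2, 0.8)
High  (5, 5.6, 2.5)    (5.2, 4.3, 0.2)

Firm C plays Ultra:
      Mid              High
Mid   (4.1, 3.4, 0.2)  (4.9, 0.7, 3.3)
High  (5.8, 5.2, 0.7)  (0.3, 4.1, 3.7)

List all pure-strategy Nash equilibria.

Firm A against (Mid, Premium): payoffs 2.4, 5 → best response High.
Firm A against (Mid, Ultra): payoffs 4.1, 5.8 → best response High.
Firm A against (High, Premium): payoffs 4.7, 5.2 → best response High.
Firm A against (High, Ultra): payoffs 4.9, 0.3 → best response Mid.
Firm B against (Mid, Premium): payoffs 2.4, 2 → best response Mid.
Firm B against (Mid, Ultra): payoffs 3.4, 0.7 → best response Mid.
Firm B against (High, Premium): payoffs 5.6, 4.3 → best response Mid.
Firm B against (High, Ultra): payoffs 5.2, 4.1 → best response Mid.
Firm C against (Mid, Mid): payoffs 1.2, 0.2 → best response Premium.
Firm C against (Mid, High): payoffs 0.8, 3.3 → best response Ultra.
Firm C against (High, Mid): payoffs 2.5, 0.7 → best response Premium.
Firm C against (High, High): payoffs 0.2, 3.7 → best response Ultra.
Mutual best responses: (High, Mid, Premium).

Pure NE: (High, Mid, Premium)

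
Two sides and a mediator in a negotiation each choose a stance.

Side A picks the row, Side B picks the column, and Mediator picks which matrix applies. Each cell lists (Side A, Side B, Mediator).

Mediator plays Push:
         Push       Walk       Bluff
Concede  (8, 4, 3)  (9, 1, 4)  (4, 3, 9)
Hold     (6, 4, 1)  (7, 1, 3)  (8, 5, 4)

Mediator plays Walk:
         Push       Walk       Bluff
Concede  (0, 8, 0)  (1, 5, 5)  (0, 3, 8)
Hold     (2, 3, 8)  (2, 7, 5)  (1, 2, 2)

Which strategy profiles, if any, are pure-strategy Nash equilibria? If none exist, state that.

(Concede, Push, Push), (Hold, Walk, Walk), (Hold, Bluff, Push)

Mark each player's best response to every combination of opponents' strategies; a profile where every player is best-responding is a pure Nash equilibrium.
Side A against (Push, Push): payoffs 8, 6 → best response Concede.
Side A against (Push, Walk): payoffs 0, 2 → best response Hold.
Side A against (Walk, Push): payoffs 9, 7 → best response Concede.
Side A against (Walk, Walk): payoffs 1, 2 → best response Hold.
Side A against (Bluff, Push): payoffs 4, 8 → best response Hold.
Side A against (Bluff, Walk): payoffs 0, 1 → best response Hold.
Side B against (Concede, Push): payoffs 4, 1, 3 → best response Push.
Side B against (Concede, Walk): payoffs 8, 5, 3 → best response Push.
Side B against (Hold, Push): payoffs 4, 1, 5 → best response Bluff.
Side B against (Hold, Walk): payoffs 3, 7, 2 → best response Walk.
Mediator against (Concede, Push): payoffs 3, 0 → best response Push.
Mediator against (Concede, Walk): payoffs 4, 5 → best response Walk.
Mediator against (Concede, Bluff): payoffs 9, 8 → best response Push.
Mediator against (Hold, Push): payoffs 1, 8 → best response Walk.
Mediator against (Hold, Walk): payoffs 3, 5 → best response Walk.
Mediator against (Hold, Bluff): payoffs 4, 2 → best response Push.
Mutual best responses: (Concede, Push, Push); (Hold, Walk, Walk); (Hold, Bluff, Push).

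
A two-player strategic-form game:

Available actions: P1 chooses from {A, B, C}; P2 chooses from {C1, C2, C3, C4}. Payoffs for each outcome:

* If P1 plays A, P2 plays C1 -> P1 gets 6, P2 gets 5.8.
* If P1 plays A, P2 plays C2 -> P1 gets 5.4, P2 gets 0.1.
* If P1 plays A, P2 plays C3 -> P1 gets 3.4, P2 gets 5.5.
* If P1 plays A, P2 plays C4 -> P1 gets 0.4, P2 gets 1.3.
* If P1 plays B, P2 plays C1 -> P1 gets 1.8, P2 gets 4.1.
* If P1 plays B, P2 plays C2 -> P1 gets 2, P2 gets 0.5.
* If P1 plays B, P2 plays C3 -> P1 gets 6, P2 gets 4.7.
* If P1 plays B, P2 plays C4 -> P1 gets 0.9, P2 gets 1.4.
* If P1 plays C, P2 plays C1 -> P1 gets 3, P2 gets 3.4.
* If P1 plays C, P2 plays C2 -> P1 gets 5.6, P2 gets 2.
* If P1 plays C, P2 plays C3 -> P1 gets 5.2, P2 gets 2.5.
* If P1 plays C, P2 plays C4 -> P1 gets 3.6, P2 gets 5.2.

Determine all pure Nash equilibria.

P1 against C1: payoffs 6, 1.8, 3 → best response A.
P1 against C2: payoffs 5.4, 2, 5.6 → best response C.
P1 against C3: payoffs 3.4, 6, 5.2 → best response B.
P1 against C4: payoffs 0.4, 0.9, 3.6 → best response C.
P2 against A: payoffs 5.8, 0.1, 5.5, 1.3 → best response C1.
P2 against B: payoffs 4.1, 0.5, 4.7, 1.4 → best response C3.
P2 against C: payoffs 3.4, 2, 2.5, 5.2 → best response C4.
Mutual best responses: (A, C1); (B, C3); (C, C4).

(A, C1) and (B, C3) and (C, C4)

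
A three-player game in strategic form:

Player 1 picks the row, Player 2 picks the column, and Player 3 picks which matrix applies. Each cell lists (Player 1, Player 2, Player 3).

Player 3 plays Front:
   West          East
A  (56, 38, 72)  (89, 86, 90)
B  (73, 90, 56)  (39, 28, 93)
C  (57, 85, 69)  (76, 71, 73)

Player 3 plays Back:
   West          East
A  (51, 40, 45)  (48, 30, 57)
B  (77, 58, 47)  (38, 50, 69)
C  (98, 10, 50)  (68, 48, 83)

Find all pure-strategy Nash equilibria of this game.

Mark each player's best response to every combination of opponents' strategies; a profile where every player is best-responding is a pure Nash equilibrium.
Player 1 against (West, Front): payoffs 56, 73, 57 → best response B.
Player 1 against (West, Back): payoffs 51, 77, 98 → best response C.
Player 1 against (East, Front): payoffs 89, 39, 76 → best response A.
Player 1 against (East, Back): payoffs 48, 38, 68 → best response C.
Player 2 against (A, Front): payoffs 38, 86 → best response East.
Player 2 against (A, Back): payoffs 40, 30 → best response West.
Player 2 against (B, Front): payoffs 90, 28 → best response West.
Player 2 against (B, Back): payoffs 58, 50 → best response West.
Player 2 against (C, Front): payoffs 85, 71 → best response West.
Player 2 against (C, Back): payoffs 10, 48 → best response East.
Player 3 against (A, West): payoffs 72, 45 → best response Front.
Player 3 against (A, East): payoffs 90, 57 → best response Front.
Player 3 against (B, West): payoffs 56, 47 → best response Front.
Player 3 against (B, East): payoffs 93, 69 → best response Front.
Player 3 against (C, West): payoffs 69, 50 → best response Front.
Player 3 against (C, East): payoffs 73, 83 → best response Back.
Mutual best responses: (A, East, Front); (B, West, Front); (C, East, Back).

(A, East, Front), (B, West, Front), (C, East, Back)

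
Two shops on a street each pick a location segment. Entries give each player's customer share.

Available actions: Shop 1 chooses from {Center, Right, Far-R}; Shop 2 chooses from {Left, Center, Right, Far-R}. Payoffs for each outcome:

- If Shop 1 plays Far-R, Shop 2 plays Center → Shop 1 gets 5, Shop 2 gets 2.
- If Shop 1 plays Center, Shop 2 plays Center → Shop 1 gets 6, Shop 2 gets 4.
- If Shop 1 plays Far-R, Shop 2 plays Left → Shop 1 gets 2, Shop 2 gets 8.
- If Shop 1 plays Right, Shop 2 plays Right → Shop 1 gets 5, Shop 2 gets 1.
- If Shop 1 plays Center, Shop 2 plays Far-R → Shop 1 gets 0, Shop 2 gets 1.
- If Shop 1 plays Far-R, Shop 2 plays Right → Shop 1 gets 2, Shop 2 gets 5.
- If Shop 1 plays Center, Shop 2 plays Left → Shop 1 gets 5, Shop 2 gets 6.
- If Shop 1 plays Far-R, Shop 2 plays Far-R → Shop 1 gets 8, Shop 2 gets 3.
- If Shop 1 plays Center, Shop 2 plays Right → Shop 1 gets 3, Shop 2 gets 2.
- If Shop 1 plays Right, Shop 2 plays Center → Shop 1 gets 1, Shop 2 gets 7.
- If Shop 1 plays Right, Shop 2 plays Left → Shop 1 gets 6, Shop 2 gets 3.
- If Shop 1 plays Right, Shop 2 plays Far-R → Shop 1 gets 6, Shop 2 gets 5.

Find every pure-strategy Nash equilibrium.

There is no pure-strategy Nash equilibrium.

Mark each player's best response to every combination of opponents' strategies; a profile where every player is best-responding is a pure Nash equilibrium.
Shop 1 against Left: payoffs 5, 6, 2 → best response Right.
Shop 1 against Center: payoffs 6, 1, 5 → best response Center.
Shop 1 against Right: payoffs 3, 5, 2 → best response Right.
Shop 1 against Far-R: payoffs 0, 6, 8 → best response Far-R.
Shop 2 against Center: payoffs 6, 4, 2, 1 → best response Left.
Shop 2 against Right: payoffs 3, 7, 1, 5 → best response Center.
Shop 2 against Far-R: payoffs 8, 2, 5, 3 → best response Left.
No profile is a mutual best response for all players.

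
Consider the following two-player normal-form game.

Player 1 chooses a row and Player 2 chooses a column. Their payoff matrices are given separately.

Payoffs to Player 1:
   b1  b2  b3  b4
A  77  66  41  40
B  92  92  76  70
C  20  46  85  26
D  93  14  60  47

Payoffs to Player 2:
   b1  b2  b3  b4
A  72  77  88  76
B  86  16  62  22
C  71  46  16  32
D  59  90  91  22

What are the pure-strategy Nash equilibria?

Player 1 against b1: payoffs 77, 92, 20, 93 → best response D.
Player 1 against b2: payoffs 66, 92, 46, 14 → best response B.
Player 1 against b3: payoffs 41, 76, 85, 60 → best response C.
Player 1 against b4: payoffs 40, 70, 26, 47 → best response B.
Player 2 against A: payoffs 72, 77, 88, 76 → best response b3.
Player 2 against B: payoffs 86, 16, 62, 22 → best response b1.
Player 2 against C: payoffs 71, 46, 16, 32 → best response b1.
Player 2 against D: payoffs 59, 90, 91, 22 → best response b3.
No profile is a mutual best response for all players.

No pure-strategy Nash equilibrium.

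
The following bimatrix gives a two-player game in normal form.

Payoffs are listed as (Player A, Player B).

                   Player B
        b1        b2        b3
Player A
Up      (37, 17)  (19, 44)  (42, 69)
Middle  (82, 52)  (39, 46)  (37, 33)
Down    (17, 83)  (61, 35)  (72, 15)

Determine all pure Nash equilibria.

Player A against b1: payoffs 37, 82, 17 → best response Middle.
Player A against b2: payoffs 19, 39, 61 → best response Down.
Player A against b3: payoffs 42, 37, 72 → best response Down.
Player B against Up: payoffs 17, 44, 69 → best response b3.
Player B against Middle: payoffs 52, 46, 33 → best response b1.
Player B against Down: payoffs 83, 35, 15 → best response b1.
Mutual best responses: (Middle, b1).

(Middle, b1)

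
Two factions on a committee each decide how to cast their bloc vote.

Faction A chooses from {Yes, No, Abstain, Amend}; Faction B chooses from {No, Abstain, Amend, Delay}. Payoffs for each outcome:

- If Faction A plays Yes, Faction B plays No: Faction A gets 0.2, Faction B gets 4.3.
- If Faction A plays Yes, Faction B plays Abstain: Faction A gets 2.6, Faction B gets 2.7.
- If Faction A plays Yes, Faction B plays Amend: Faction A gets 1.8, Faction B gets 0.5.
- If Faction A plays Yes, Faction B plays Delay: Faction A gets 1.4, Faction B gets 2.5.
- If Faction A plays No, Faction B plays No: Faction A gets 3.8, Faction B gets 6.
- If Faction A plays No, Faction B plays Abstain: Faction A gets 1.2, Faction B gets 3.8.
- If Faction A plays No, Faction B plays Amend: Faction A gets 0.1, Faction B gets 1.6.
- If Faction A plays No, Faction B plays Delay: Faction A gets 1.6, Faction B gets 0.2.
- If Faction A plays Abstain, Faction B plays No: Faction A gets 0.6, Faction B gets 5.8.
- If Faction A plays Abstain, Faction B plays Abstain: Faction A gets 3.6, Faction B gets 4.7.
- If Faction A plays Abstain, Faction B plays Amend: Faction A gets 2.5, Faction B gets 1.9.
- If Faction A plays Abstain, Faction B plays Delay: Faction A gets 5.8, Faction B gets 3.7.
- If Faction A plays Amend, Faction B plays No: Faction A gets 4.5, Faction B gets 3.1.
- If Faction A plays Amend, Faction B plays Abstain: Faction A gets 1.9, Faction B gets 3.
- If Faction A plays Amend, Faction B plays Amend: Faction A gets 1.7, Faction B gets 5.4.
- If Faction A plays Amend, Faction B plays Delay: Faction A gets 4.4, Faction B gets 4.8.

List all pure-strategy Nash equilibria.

This game has no pure Nash equilibrium.

Mark each player's best response to every combination of opponents' strategies; a profile where every player is best-responding is a pure Nash equilibrium.
Faction A against No: payoffs 0.2, 3.8, 0.6, 4.5 → best response Amend.
Faction A against Abstain: payoffs 2.6, 1.2, 3.6, 1.9 → best response Abstain.
Faction A against Amend: payoffs 1.8, 0.1, 2.5, 1.7 → best response Abstain.
Faction A against Delay: payoffs 1.4, 1.6, 5.8, 4.4 → best response Abstain.
Faction B against Yes: payoffs 4.3, 2.7, 0.5, 2.5 → best response No.
Faction B against No: payoffs 6, 3.8, 1.6, 0.2 → best response No.
Faction B against Abstain: payoffs 5.8, 4.7, 1.9, 3.7 → best response No.
Faction B against Amend: payoffs 3.1, 3, 5.4, 4.8 → best response Amend.
No profile is a mutual best response for all players.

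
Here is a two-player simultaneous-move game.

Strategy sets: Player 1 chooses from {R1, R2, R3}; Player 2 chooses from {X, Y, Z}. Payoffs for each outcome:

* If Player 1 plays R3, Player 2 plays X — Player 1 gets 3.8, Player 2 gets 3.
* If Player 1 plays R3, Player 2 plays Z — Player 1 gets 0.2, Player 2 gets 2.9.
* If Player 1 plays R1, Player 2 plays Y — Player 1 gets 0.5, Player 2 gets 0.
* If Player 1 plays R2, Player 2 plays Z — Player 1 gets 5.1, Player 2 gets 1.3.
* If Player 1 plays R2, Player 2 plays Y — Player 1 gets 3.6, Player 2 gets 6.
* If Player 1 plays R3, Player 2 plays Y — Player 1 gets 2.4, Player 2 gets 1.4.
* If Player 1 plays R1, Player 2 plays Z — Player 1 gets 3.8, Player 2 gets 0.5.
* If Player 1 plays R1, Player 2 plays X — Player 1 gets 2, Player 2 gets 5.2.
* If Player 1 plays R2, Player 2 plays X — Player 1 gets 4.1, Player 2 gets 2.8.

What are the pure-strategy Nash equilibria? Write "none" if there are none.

Player 1 against X: payoffs 2, 4.1, 3.8 → best response R2.
Player 1 against Y: payoffs 0.5, 3.6, 2.4 → best response R2.
Player 1 against Z: payoffs 3.8, 5.1, 0.2 → best response R2.
Player 2 against R1: payoffs 5.2, 0, 0.5 → best response X.
Player 2 against R2: payoffs 2.8, 6, 1.3 → best response Y.
Player 2 against R3: payoffs 3, 1.4, 2.9 → best response X.
Mutual best responses: (R2, Y).

(R2, Y)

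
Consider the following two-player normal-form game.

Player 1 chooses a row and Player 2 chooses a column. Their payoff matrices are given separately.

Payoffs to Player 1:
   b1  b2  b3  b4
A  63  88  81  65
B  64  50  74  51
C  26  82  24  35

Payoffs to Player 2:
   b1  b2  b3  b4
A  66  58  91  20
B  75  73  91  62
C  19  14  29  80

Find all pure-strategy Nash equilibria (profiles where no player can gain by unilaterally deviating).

Player 1 against b1: payoffs 63, 64, 26 → best response B.
Player 1 against b2: payoffs 88, 50, 82 → best response A.
Player 1 against b3: payoffs 81, 74, 24 → best response A.
Player 1 against b4: payoffs 65, 51, 35 → best response A.
Player 2 against A: payoffs 66, 58, 91, 20 → best response b3.
Player 2 against B: payoffs 75, 73, 91, 62 → best response b3.
Player 2 against C: payoffs 19, 14, 29, 80 → best response b4.
Mutual best responses: (A, b3).

The unique pure-strategy Nash equilibrium is (A, b3).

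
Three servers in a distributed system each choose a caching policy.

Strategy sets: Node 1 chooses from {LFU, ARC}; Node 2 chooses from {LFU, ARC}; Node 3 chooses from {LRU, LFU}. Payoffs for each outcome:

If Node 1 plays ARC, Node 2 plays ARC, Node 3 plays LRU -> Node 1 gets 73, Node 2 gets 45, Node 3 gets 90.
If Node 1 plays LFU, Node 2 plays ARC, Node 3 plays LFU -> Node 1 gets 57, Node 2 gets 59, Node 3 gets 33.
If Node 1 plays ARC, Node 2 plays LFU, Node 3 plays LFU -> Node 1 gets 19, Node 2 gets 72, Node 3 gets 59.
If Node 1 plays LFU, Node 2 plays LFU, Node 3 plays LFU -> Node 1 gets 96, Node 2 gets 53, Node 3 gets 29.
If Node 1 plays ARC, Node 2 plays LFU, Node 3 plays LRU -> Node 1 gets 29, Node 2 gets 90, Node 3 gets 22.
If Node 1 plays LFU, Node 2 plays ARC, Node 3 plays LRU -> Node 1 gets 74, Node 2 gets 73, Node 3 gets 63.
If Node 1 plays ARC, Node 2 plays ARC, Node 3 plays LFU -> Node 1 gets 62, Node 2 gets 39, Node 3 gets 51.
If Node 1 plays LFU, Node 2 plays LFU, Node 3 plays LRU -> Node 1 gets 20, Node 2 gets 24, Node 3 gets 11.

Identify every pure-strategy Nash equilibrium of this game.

Node 1 against (LFU, LRU): payoffs 20, 29 → best response ARC.
Node 1 against (LFU, LFU): payoffs 96, 19 → best response LFU.
Node 1 against (ARC, LRU): payoffs 74, 73 → best response LFU.
Node 1 against (ARC, LFU): payoffs 57, 62 → best response ARC.
Node 2 against (LFU, LRU): payoffs 24, 73 → best response ARC.
Node 2 against (LFU, LFU): payoffs 53, 59 → best response ARC.
Node 2 against (ARC, LRU): payoffs 90, 45 → best response LFU.
Node 2 against (ARC, LFU): payoffs 72, 39 → best response LFU.
Node 3 against (LFU, LFU): payoffs 11, 29 → best response LFU.
Node 3 against (LFU, ARC): payoffs 63, 33 → best response LRU.
Node 3 against (ARC, LFU): payoffs 22, 59 → best response LFU.
Node 3 against (ARC, ARC): payoffs 90, 51 → best response LRU.
Mutual best responses: (LFU, ARC, LRU).

(LFU, ARC, LRU)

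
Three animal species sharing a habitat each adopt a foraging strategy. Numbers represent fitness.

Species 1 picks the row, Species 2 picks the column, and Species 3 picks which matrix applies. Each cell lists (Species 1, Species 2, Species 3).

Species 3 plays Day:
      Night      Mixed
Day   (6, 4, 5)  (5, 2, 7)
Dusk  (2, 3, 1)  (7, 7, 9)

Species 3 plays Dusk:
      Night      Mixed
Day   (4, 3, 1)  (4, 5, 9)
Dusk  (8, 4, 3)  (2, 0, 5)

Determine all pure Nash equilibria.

Pure-strategy Nash equilibria: (Day, Night, Day); (Day, Mixed, Dusk); (Dusk, Night, Dusk); (Dusk, Mixed, Day)

Species 1 against (Night, Day): payoffs 6, 2 → best response Day.
Species 1 against (Night, Dusk): payoffs 4, 8 → best response Dusk.
Species 1 against (Mixed, Day): payoffs 5, 7 → best response Dusk.
Species 1 against (Mixed, Dusk): payoffs 4, 2 → best response Day.
Species 2 against (Day, Day): payoffs 4, 2 → best response Night.
Species 2 against (Day, Dusk): payoffs 3, 5 → best response Mixed.
Species 2 against (Dusk, Day): payoffs 3, 7 → best response Mixed.
Species 2 against (Dusk, Dusk): payoffs 4, 0 → best response Night.
Species 3 against (Day, Night): payoffs 5, 1 → best response Day.
Species 3 against (Day, Mixed): payoffs 7, 9 → best response Dusk.
Species 3 against (Dusk, Night): payoffs 1, 3 → best response Dusk.
Species 3 against (Dusk, Mixed): payoffs 9, 5 → best response Day.
Mutual best responses: (Day, Night, Day); (Day, Mixed, Dusk); (Dusk, Night, Dusk); (Dusk, Mixed, Day).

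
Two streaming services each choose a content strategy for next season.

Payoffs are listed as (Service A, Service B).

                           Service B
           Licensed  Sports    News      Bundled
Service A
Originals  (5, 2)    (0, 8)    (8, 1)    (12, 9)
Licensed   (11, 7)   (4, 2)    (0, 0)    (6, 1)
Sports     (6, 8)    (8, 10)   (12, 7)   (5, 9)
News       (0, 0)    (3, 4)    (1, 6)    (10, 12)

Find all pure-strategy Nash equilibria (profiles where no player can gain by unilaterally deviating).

Pure-strategy Nash equilibria: (Originals, Bundled); (Licensed, Licensed); (Sports, Sports)

For each strategy profile, look for a profitable unilateral deviation.
(Originals, Licensed): Service A can switch to Licensed (5 → 11). Not NE.
(Originals, Sports): Service A can switch to Licensed (0 → 4). Not NE.
(Originals, News): Service A can switch to Sports (8 → 12). Not NE.
(Originals, Bundled): Service A gets 12, best alternative 10; Service B gets 9, best alternative 8. No profitable deviation — NE.
(Licensed, Licensed): Service A gets 11, best alternative 6; Service B gets 7, best alternative 2. No profitable deviation — NE.
(Licensed, Sports): Service A can switch to Sports (4 → 8). Not NE.
(Licensed, News): Service A can switch to Originals (0 → 8). Not NE.
(Licensed, Bundled): Service A can switch to Originals (6 → 12). Not NE.
(Sports, Licensed): Service A can switch to Licensed (6 → 11). Not NE.
(Sports, Sports): Service A gets 8, best alternative 4; Service B gets 10, best alternative 9. No profitable deviation — NE.
(Sports, News): Service B can switch to Licensed (7 → 8). Not NE.
(Sports, Bundled): Service A can switch to Originals (5 → 12). Not NE.
(News, Licensed): Service A can switch to Originals (0 → 5). Not NE.
(The remaining 3 profiles each have a profitable deviation by the same check.)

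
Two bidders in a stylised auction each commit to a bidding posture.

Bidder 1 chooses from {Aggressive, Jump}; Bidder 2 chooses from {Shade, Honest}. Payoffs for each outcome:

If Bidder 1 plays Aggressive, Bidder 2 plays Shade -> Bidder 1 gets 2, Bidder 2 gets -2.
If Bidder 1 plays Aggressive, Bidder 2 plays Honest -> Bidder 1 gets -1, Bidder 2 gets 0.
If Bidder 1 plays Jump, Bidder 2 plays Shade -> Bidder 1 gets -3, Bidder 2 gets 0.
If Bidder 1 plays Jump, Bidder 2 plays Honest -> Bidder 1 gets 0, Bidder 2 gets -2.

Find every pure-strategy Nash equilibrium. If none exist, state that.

(Aggressive, Shade): Bidder 2 can switch to Honest (-2 → 0). Not NE.
(Aggressive, Honest): Bidder 1 can switch to Jump (-1 → 0). Not NE.
(Jump, Shade): Bidder 1 can switch to Aggressive (-3 → 2). Not NE.
(Jump, Honest): Bidder 2 can switch to Shade (-2 → 0). Not NE.

This game has no pure Nash equilibrium.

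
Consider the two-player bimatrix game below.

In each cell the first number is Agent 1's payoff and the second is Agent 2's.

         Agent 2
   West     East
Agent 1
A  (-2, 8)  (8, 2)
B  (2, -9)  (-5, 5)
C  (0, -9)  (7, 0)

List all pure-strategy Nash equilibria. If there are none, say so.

Mark each player's best response to every combination of opponents' strategies; a profile where every player is best-responding is a pure Nash equilibrium.
Agent 1 against West: payoffs -2, 2, 0 → best response B.
Agent 1 against East: payoffs 8, -5, 7 → best response A.
Agent 2 against A: payoffs 8, 2 → best response West.
Agent 2 against B: payoffs -9, 5 → best response East.
Agent 2 against C: payoffs -9, 0 → best response East.
No profile is a mutual best response for all players.

This game has no pure Nash equilibrium.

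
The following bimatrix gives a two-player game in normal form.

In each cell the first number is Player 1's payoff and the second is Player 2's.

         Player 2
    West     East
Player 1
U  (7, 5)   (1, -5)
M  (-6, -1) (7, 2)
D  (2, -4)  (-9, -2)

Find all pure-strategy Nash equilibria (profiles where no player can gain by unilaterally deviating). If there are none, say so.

Pure-strategy Nash equilibria: (U, West); (M, East)

Player 1 against West: payoffs 7, -6, 2 → best response U.
Player 1 against East: payoffs 1, 7, -9 → best response M.
Player 2 against U: payoffs 5, -5 → best response West.
Player 2 against M: payoffs -1, 2 → best response East.
Player 2 against D: payoffs -4, -2 → best response East.
Mutual best responses: (U, West); (M, East).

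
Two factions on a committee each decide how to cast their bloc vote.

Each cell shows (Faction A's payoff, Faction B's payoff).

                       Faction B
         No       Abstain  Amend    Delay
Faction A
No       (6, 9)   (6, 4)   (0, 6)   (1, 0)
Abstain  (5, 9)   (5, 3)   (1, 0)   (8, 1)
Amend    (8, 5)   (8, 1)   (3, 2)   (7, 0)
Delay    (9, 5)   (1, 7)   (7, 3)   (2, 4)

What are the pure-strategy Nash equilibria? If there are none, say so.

Faction A against No: payoffs 6, 5, 8, 9 → best response Delay.
Faction A against Abstain: payoffs 6, 5, 8, 1 → best response Amend.
Faction A against Amend: payoffs 0, 1, 3, 7 → best response Delay.
Faction A against Delay: payoffs 1, 8, 7, 2 → best response Abstain.
Faction B against No: payoffs 9, 4, 6, 0 → best response No.
Faction B against Abstain: payoffs 9, 3, 0, 1 → best response No.
Faction B against Amend: payoffs 5, 1, 2, 0 → best response No.
Faction B against Delay: payoffs 5, 7, 3, 4 → best response Abstain.
No profile is a mutual best response for all players.

No pure-strategy Nash equilibrium.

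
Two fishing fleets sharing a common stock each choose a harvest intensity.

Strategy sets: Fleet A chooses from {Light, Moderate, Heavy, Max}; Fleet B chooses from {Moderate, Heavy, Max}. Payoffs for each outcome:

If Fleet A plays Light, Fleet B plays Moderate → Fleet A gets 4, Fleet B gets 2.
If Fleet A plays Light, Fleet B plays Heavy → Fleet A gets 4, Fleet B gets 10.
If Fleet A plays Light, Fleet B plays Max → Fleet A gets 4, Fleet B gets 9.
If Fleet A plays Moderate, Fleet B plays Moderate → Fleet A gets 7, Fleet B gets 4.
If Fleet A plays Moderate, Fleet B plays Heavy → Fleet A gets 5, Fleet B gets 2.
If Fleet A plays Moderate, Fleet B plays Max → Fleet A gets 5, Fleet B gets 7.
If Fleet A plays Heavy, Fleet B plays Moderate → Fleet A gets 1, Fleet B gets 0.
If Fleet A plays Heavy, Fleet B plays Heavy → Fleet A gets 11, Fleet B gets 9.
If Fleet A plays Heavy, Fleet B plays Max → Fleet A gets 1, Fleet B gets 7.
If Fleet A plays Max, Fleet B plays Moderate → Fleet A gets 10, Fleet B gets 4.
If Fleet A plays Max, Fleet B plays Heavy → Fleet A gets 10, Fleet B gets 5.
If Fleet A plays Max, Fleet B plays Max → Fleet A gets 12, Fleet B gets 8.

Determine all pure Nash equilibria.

(Heavy, Heavy); (Max, Max)

(Light, Moderate): Fleet A can switch to Moderate (4 → 7). Not NE.
(Light, Heavy): Fleet A can switch to Moderate (4 → 5). Not NE.
(Light, Max): Fleet A can switch to Moderate (4 → 5). Not NE.
(Moderate, Moderate): Fleet A can switch to Max (7 → 10). Not NE.
(Moderate, Heavy): Fleet A can switch to Heavy (5 → 11). Not NE.
(Moderate, Max): Fleet A can switch to Max (5 → 12). Not NE.
(Heavy, Moderate): Fleet A can switch to Light (1 → 4). Not NE.
(Heavy, Heavy): Fleet A gets 11, best alternative 10; Fleet B gets 9, best alternative 7. No profitable deviation — NE.
(Heavy, Max): Fleet A can switch to Light (1 → 4). Not NE.
(Max, Moderate): Fleet B can switch to Heavy (4 → 5). Not NE.
(Max, Heavy): Fleet A can switch to Heavy (10 → 11). Not NE.
(Max, Max): Fleet A gets 12, best alternative 5; Fleet B gets 8, best alternative 5. No profitable deviation — NE.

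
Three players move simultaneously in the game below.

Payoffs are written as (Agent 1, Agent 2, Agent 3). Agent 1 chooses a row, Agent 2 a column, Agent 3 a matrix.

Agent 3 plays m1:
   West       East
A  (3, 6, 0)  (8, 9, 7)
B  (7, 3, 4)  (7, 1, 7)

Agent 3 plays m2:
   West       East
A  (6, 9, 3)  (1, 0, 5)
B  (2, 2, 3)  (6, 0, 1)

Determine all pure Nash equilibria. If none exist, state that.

The pure Nash equilibria are (A, West, m2); (A, East, m1); (B, West, m1).

Agent 1 against (West, m1): payoffs 3, 7 → best response B.
Agent 1 against (West, m2): payoffs 6, 2 → best response A.
Agent 1 against (East, m1): payoffs 8, 7 → best response A.
Agent 1 against (East, m2): payoffs 1, 6 → best response B.
Agent 2 against (A, m1): payoffs 6, 9 → best response East.
Agent 2 against (A, m2): payoffs 9, 0 → best response West.
Agent 2 against (B, m1): payoffs 3, 1 → best response West.
Agent 2 against (B, m2): payoffs 2, 0 → best response West.
Agent 3 against (A, West): payoffs 0, 3 → best response m2.
Agent 3 against (A, East): payoffs 7, 5 → best response m1.
Agent 3 against (B, West): payoffs 4, 3 → best response m1.
Agent 3 against (B, East): payoffs 7, 1 → best response m1.
Mutual best responses: (A, West, m2); (A, East, m1); (B, West, m1).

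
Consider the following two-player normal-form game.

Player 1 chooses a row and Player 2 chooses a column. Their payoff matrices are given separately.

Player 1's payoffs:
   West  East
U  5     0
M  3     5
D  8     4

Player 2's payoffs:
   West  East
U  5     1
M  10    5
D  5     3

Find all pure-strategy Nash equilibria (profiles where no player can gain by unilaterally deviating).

(U, West): Player 1 can switch to D (5 → 8). Not NE.
(U, East): Player 1 can switch to M (0 → 5). Not NE.
(M, West): Player 1 can switch to U (3 → 5). Not NE.
(M, East): Player 2 can switch to West (5 → 10). Not NE.
(D, West): Player 1 gets 8, best alternative 5; Player 2 gets 5, best alternative 3. No profitable deviation — NE.
(D, East): Player 1 can switch to M (4 → 5). Not NE.

Pure NE: (D, West)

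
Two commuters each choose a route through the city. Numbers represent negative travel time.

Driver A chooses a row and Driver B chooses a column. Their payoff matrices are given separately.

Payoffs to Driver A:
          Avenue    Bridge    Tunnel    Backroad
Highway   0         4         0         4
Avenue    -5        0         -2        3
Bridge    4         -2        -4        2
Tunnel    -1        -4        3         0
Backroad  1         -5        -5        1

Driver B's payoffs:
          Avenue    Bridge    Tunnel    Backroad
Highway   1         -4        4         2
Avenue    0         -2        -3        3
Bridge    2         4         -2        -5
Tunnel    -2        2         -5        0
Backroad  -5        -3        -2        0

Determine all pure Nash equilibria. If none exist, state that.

(Highway, Avenue): Driver A can switch to Bridge (0 → 4). Not NE.
(Highway, Bridge): Driver B can switch to Avenue (-4 → 1). Not NE.
(Highway, Tunnel): Driver A can switch to Tunnel (0 → 3). Not NE.
(Highway, Backroad): Driver B can switch to Tunnel (2 → 4). Not NE.
(Avenue, Avenue): Driver A can switch to Highway (-5 → 0). Not NE.
(Avenue, Bridge): Driver A can switch to Highway (0 → 4). Not NE.
(Avenue, Tunnel): Driver A can switch to Highway (-2 → 0). Not NE.
(Avenue, Backroad): Driver A can switch to Highway (3 → 4). Not NE.
(The remaining 12 profiles each have a profitable deviation by the same check.)

none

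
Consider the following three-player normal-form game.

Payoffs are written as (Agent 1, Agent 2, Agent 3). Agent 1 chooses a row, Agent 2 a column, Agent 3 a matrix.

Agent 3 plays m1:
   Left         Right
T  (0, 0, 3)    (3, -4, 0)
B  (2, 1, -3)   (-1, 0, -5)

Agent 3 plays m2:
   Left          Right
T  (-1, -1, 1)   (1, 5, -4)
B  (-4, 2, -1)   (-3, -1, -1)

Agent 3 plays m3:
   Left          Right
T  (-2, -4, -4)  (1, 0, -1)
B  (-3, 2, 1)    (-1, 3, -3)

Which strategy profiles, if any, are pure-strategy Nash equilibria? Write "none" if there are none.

This game has no pure Nash equilibrium.

(T, Left, m1): Agent 1 can switch to B (0 → 2). Not NE.
(T, Left, m2): Agent 2 can switch to Right (-1 → 5). Not NE.
(T, Left, m3): Agent 2 can switch to Right (-4 → 0). Not NE.
(T, Right, m1): Agent 2 can switch to Left (-4 → 0). Not NE.
(T, Right, m2): Agent 3 can switch to m1 (-4 → 0). Not NE.
(T, Right, m3): Agent 3 can switch to m1 (-1 → 0). Not NE.
(B, Left, m1): Agent 3 can switch to m2 (-3 → -1). Not NE.
(B, Left, m2): Agent 1 can switch to T (-4 → -1). Not NE.
(B, Left, m3): Agent 1 can switch to T (-3 → -2). Not NE.
(B, Right, m1): Agent 1 can switch to T (-1 → 3). Not NE.
(B, Right, m2): Agent 1 can switch to T (-3 → 1). Not NE.
(B, Right, m3): Agent 1 can switch to T (-1 → 1). Not NE.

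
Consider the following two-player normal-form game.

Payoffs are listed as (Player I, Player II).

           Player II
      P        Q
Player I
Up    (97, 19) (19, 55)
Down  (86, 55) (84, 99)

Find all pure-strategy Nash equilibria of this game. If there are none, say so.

(Up, P): Player II can switch to Q (19 → 55). Not NE.
(Up, Q): Player I can switch to Down (19 → 84). Not NE.
(Down, P): Player I can switch to Up (86 → 97). Not NE.
(Down, Q): Player I gets 84, best alternative 19; Player II gets 99, best alternative 55. No profitable deviation — NE.

Pure NE: (Down, Q)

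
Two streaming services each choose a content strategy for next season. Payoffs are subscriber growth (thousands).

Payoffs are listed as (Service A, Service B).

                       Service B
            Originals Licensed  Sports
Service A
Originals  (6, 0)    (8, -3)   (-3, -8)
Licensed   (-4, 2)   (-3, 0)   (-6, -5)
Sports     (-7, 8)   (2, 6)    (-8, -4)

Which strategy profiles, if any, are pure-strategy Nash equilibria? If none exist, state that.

(Originals, Originals): Service A gets 6, best alternative -4; Service B gets 0, best alternative -3. No profitable deviation — NE.
(Originals, Licensed): Service B can switch to Originals (-3 → 0). Not NE.
(Originals, Sports): Service B can switch to Originals (-8 → 0). Not NE.
(Licensed, Originals): Service A can switch to Originals (-4 → 6). Not NE.
(Licensed, Licensed): Service A can switch to Originals (-3 → 8). Not NE.
(Licensed, Sports): Service A can switch to Originals (-6 → -3). Not NE.
(Sports, Originals): Service A can switch to Originals (-7 → 6). Not NE.
(Sports, Licensed): Service A can switch to Originals (2 → 8). Not NE.
(Sports, Sports): Service A can switch to Originals (-8 → -3). Not NE.

The unique pure-strategy Nash equilibrium is (Originals, Originals).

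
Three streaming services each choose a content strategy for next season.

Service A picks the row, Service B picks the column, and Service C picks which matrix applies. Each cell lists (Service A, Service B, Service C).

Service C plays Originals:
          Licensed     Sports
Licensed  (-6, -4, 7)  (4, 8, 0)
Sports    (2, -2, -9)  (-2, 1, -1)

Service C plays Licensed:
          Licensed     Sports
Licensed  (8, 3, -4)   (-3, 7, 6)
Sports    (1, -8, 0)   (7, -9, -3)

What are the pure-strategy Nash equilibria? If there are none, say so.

(Licensed, Licensed, Originals): Service A can switch to Sports (-6 → 2). Not NE.
(Licensed, Licensed, Licensed): Service B can switch to Sports (3 → 7). Not NE.
(Licensed, Sports, Originals): Service C can switch to Licensed (0 → 6). Not NE.
(Licensed, Sports, Licensed): Service A can switch to Sports (-3 → 7). Not NE.
(Sports, Licensed, Originals): Service B can switch to Sports (-2 → 1). Not NE.
(Sports, Licensed, Licensed): Service A can switch to Licensed (1 → 8). Not NE.
(Sports, Sports, Originals): Service A can switch to Licensed (-2 → 4). Not NE.
(Sports, Sports, Licensed): Service B can switch to Licensed (-9 → -8). Not NE.

none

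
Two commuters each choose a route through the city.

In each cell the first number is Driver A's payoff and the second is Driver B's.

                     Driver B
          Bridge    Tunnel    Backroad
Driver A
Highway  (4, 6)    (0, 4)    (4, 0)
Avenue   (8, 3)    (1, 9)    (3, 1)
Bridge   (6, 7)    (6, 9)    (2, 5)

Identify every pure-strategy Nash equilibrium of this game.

Driver A against Bridge: payoffs 4, 8, 6 → best response Avenue.
Driver A against Tunnel: payoffs 0, 1, 6 → best response Bridge.
Driver A against Backroad: payoffs 4, 3, 2 → best response Highway.
Driver B against Highway: payoffs 6, 4, 0 → best response Bridge.
Driver B against Avenue: payoffs 3, 9, 1 → best response Tunnel.
Driver B against Bridge: payoffs 7, 9, 5 → best response Tunnel.
Mutual best responses: (Bridge, Tunnel).

(Bridge, Tunnel)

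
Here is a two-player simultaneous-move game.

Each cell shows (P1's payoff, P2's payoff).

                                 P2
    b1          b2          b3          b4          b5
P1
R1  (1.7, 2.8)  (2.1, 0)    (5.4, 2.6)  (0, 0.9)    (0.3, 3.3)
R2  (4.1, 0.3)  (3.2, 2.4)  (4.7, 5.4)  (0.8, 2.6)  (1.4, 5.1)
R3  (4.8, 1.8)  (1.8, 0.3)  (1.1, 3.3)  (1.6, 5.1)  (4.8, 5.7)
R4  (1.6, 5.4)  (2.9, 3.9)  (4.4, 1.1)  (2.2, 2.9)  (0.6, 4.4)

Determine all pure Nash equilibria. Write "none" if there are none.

The unique pure-strategy Nash equilibrium is (R3, b5).

P1 against b1: payoffs 1.7, 4.1, 4.8, 1.6 → best response R3.
P1 against b2: payoffs 2.1, 3.2, 1.8, 2.9 → best response R2.
P1 against b3: payoffs 5.4, 4.7, 1.1, 4.4 → best response R1.
P1 against b4: payoffs 0, 0.8, 1.6, 2.2 → best response R4.
P1 against b5: payoffs 0.3, 1.4, 4.8, 0.6 → best response R3.
P2 against R1: payoffs 2.8, 0, 2.6, 0.9, 3.3 → best response b5.
P2 against R2: payoffs 0.3, 2.4, 5.4, 2.6, 5.1 → best response b3.
P2 against R3: payoffs 1.8, 0.3, 3.3, 5.1, 5.7 → best response b5.
P2 against R4: payoffs 5.4, 3.9, 1.1, 2.9, 4.4 → best response b1.
Mutual best responses: (R3, b5).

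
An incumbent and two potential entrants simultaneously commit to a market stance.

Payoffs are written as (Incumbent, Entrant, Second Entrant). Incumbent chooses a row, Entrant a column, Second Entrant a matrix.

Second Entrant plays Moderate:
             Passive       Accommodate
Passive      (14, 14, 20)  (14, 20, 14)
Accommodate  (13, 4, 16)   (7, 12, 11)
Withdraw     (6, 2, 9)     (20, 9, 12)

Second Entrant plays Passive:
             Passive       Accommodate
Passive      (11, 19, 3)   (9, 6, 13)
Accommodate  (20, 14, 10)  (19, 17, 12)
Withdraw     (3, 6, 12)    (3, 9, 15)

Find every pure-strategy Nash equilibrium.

Pure NE: (Accommodate, Accommodate, Passive)

Mark each player's best response to every combination of opponents' strategies; a profile where every player is best-responding is a pure Nash equilibrium.
Incumbent against (Passive, Moderate): payoffs 14, 13, 6 → best response Passive.
Incumbent against (Passive, Passive): payoffs 11, 20, 3 → best response Accommodate.
Incumbent against (Accommodate, Moderate): payoffs 14, 7, 20 → best response Withdraw.
Incumbent against (Accommodate, Passive): payoffs 9, 19, 3 → best response Accommodate.
Entrant against (Passive, Moderate): payoffs 14, 20 → best response Accommodate.
Entrant against (Passive, Passive): payoffs 19, 6 → best response Passive.
Entrant against (Accommodate, Moderate): payoffs 4, 12 → best response Accommodate.
Entrant against (Accommodate, Passive): payoffs 14, 17 → best response Accommodate.
Entrant against (Withdraw, Moderate): payoffs 2, 9 → best response Accommodate.
Entrant against (Withdraw, Passive): payoffs 6, 9 → best response Accommodate.
Second Entrant against (Passive, Passive): payoffs 20, 3 → best response Moderate.
Second Entrant against (Passive, Accommodate): payoffs 14, 13 → best response Moderate.
Second Entrant against (Accommodate, Passive): payoffs 16, 10 → best response Moderate.
Second Entrant against (Accommodate, Accommodate): payoffs 11, 12 → best response Passive.
Second Entrant against (Withdraw, Passive): payoffs 9, 12 → best response Passive.
Second Entrant against (Withdraw, Accommodate): payoffs 12, 15 → best response Passive.
Mutual best responses: (Accommodate, Accommodate, Passive).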